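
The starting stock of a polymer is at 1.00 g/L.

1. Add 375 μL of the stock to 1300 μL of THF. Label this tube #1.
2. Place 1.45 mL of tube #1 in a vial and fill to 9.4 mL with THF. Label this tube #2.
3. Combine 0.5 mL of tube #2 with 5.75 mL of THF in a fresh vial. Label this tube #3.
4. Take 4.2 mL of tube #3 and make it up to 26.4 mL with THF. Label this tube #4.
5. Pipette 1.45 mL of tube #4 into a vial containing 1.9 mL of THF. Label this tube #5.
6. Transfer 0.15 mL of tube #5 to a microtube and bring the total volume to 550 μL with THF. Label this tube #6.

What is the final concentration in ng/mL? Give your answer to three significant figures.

51.9 ng/mL

Step 1: 375 μL + 1300 μL = 1675 μL total → factor 1675/375 = 4.4667
Step 2: 1.45 mL brought to 9.4 mL → factor 9.4/1.45 = 6.4828
Step 3: 0.5 mL + 5.75 mL = 6.25 mL total → factor 6.25/0.5 = 12.5
Step 4: 4.2 mL brought to 26.4 mL → factor 26.4/4.2 = 6.2857
Step 5: 1.45 mL + 1.9 mL = 3.35 mL total → factor 3.35/1.45 = 2.3103
Step 6: 0.15 mL brought to 550 μL → factor 0.55/0.15 = 3.6667
Overall dilution factor = 4.4667 × 6.4828 × 12.5 × 6.2857 × 2.3103 × 3.6667 = 19273
Final = 1.00 g/L / 19273 = 5.189 × 10^-5 g/L = 51.9 ng/mL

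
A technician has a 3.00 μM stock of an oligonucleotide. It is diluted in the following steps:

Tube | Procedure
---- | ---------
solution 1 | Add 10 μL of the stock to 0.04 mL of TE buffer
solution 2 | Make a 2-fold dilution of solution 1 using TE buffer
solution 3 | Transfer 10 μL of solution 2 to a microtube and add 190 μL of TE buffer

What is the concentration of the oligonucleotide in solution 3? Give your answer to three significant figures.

0.0150 μM

Step 1: 10 μL + 0.04 mL = 50 μL total → factor 50/10 = 5
Step 2: 2-fold → factor 2
Step 3: 10 μL + 190 μL = 200 μL total → factor 200/10 = 20
Overall dilution factor = 5 × 2 × 20 = 200
Final = 3.00 μM / 200 = 0.0150 μM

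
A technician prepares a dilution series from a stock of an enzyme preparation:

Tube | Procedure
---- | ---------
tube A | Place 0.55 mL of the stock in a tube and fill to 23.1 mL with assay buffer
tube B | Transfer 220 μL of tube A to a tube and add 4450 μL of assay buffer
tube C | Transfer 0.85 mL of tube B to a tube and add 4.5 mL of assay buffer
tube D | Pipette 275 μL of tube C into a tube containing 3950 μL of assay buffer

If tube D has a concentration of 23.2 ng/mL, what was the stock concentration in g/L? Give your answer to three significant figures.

2.00 g/L

Step 1: 0.55 mL brought to 23.1 mL → factor 23.1/0.55 = 42
Step 2: 220 μL + 4450 μL = 4670 μL total → factor 4670/220 = 21.227
Step 3: 0.85 mL + 4.5 mL = 5.35 mL total → factor 5.35/0.85 = 6.2941
Step 4: 275 μL + 3950 μL = 4225 μL total → factor 4225/275 = 15.364
Overall dilution factor = 42 × 21.227 × 6.2941 × 15.364 = 86213
Stock = 23.2 ng/mL × 86213 = 2.000 × 10^6 ng/mL = 2.00 g/L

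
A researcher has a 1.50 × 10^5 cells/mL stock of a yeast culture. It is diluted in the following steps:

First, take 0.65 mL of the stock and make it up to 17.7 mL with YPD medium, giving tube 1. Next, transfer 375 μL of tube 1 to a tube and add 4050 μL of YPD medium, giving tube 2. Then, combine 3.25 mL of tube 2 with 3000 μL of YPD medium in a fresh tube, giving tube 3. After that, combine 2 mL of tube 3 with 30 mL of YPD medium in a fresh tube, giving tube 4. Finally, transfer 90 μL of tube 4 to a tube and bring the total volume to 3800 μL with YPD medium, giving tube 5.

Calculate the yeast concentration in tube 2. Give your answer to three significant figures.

Step 1: 0.65 mL brought to 17.7 mL → factor 17.7/0.65 = 27.231
Step 2: 375 μL + 4050 μL = 4425 μL total → factor 4425/375 = 11.8
Dilution factor through tube 2 = 27.231 × 11.8 = 321.32
[tube 2] = 1.50 × 10^5 cells/mL / 321.32 = 467 cells/mL

467 cells/mL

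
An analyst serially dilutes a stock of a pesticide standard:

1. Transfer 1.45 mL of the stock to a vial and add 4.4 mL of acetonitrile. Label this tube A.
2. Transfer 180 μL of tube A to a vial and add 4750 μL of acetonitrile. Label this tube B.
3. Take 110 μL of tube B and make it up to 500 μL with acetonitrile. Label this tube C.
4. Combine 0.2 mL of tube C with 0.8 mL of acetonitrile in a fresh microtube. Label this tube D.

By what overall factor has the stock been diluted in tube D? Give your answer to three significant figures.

Step 1: 1.45 mL + 4.4 mL = 5.85 mL total → factor 5.85/1.45 = 4.0345
Step 2: 180 μL + 4750 μL = 4930 μL total → factor 4930/180 = 27.389
Step 3: 110 μL brought to 500 μL → factor 500/110 = 4.5455
Step 4: 0.2 mL + 0.8 mL = 1 mL total → factor 1/0.2 = 5
Overall dilution factor = 4.0345 × 27.389 × 4.5455 × 5 = 2511.4

2.51 × 10^3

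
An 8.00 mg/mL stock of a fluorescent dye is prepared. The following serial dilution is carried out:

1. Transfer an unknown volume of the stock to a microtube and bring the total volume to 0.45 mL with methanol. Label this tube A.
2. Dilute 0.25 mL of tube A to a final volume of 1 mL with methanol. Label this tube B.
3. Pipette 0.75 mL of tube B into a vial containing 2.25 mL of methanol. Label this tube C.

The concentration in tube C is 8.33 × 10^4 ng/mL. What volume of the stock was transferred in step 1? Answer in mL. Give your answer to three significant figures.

0.0750 mL

Step 1: v brought to 0.45 mL → factor = 0.45 mL/v
Step 2: 0.25 mL brought to 1 mL → factor 1/0.25 = 4
Step 3: 0.75 mL + 2.25 mL = 3 mL total → factor 3/0.75 = 4
Product of known-step factors = 16
Overall factor = 8.00 mg/mL / (8.33 × 10^4 ng/mL) = 96.038
Step-1 factor = 96.038 / 16 = 6.0024
v = 0.45 mL / 6.0024 = 0.0750 mL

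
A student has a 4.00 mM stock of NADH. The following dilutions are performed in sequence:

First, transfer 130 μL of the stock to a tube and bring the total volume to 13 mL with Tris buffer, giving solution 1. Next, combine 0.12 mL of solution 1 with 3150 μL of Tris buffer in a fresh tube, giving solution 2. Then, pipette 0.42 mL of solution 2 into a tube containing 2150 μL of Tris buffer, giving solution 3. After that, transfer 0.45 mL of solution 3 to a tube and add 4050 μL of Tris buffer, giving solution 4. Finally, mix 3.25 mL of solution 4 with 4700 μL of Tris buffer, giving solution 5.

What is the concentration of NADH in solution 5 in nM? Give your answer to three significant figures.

Step 1: 130 μL brought to 13 mL → factor 13000/130 = 100
Step 2: 0.12 mL + 3150 μL = 3.27 mL total → factor 3.27/0.12 = 27.25
Step 3: 0.42 mL + 2150 μL = 2.57 mL total → factor 2.57/0.42 = 6.119
Step 4: 0.45 mL + 4050 μL = 4.5 mL total → factor 4.5/0.45 = 10
Step 5: 3.25 mL + 4700 μL = 7.95 mL total → factor 7.95/3.25 = 2.4462
Dilution factor through solution 5 = 100 × 27.25 × 6.119 × 10 × 2.4462 = 4.0788 × 10^5
[solution 5] = 4.00 mM / 4.0788 × 10^5 = 9.807 × 10^-6 mM = 9.81 nM

9.81 nM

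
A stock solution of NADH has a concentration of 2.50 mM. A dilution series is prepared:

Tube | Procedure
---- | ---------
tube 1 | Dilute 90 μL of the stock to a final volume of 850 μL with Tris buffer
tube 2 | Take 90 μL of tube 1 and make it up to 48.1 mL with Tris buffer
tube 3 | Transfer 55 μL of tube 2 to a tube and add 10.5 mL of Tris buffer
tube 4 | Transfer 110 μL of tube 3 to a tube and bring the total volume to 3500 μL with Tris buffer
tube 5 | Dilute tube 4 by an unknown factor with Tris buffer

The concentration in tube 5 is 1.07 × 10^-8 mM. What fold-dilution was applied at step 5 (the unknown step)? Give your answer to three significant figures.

Step 1: 90 μL brought to 850 μL → factor 850/90 = 9.4444
Step 2: 90 μL brought to 48.1 mL → factor 48100/90 = 534.44
Step 3: 55 μL + 10.5 mL = 10555 μL total → factor 10555/55 = 191.91
Step 4: 110 μL brought to 3500 μL → factor 3500/110 = 31.818
Step 5: unknown factor x
Product of known-step factors = 3.0821 × 10^7
Overall factor = 2.50 mM / (1.07 × 10^-8 mM) = 2.3364 × 10^8
x = 2.3364 × 10^8 / 3.0821 × 10^7 = 7.58

7.58-fold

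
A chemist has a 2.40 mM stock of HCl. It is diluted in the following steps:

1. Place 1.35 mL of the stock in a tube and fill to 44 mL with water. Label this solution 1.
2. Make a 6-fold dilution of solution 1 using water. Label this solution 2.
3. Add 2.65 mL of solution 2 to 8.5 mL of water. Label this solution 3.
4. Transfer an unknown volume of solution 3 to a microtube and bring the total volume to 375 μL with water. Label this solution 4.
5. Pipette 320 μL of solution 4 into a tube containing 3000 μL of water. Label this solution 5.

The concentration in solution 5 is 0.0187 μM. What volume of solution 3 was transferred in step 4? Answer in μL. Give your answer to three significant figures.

Step 1: 1.35 mL brought to 44 mL → factor 44/1.35 = 32.593
Step 2: 6-fold → factor 6
Step 3: 2.65 mL + 8.5 mL = 11.15 mL total → factor 11.15/2.65 = 4.2075
Step 4: v brought to 375 μL → factor = 375 μL/v
Step 5: 320 μL + 3000 μL = 3320 μL total → factor 3320/320 = 10.375
Product of known-step factors = 8536.6
Overall factor = 2.40 mM / (0.0187 μM) = 1.2834 × 10^5
Step-4 factor = 1.2834 × 10^5 / 8536.6 = 15.034
v = 375 μL / 15.034 = 24.9 μL

24.9 μL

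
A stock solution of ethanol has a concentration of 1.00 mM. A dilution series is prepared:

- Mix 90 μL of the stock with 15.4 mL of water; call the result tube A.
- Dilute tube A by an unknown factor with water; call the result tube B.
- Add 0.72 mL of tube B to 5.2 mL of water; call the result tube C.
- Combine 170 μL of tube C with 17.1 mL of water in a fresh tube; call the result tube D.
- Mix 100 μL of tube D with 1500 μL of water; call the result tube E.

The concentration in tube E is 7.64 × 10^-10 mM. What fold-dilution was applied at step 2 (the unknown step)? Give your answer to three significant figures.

Step 1: 90 μL + 15.4 mL = 15490 μL total → factor 15490/90 = 172.11
Step 2: unknown factor x
Step 3: 0.72 mL + 5.2 mL = 5.92 mL total → factor 5.92/0.72 = 8.2222
Step 4: 170 μL + 17.1 mL = 17270 μL total → factor 17270/170 = 101.59
Step 5: 100 μL + 1500 μL = 1600 μL total → factor 1600/100 = 16
Product of known-step factors = 2.3002 × 10^6
Overall factor = 1.00 mM / (7.64 × 10^-10 mM) = 1.3089 × 10^9
x = 1.3089 × 10^9 / 2.3002 × 10^6 = 569

569-fold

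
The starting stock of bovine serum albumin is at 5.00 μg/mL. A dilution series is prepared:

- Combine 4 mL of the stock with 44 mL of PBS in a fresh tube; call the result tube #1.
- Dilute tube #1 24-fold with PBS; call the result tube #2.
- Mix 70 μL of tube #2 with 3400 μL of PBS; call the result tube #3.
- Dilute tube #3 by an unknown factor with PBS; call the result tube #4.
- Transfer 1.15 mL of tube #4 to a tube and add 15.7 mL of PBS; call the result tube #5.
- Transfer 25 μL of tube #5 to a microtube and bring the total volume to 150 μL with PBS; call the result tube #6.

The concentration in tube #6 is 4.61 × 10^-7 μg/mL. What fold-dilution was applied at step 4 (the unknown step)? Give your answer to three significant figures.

8.64-fold

Step 1: 4 mL + 44 mL = 48 mL total → factor 48/4 = 12
Step 2: 24-fold → factor 24
Step 3: 70 μL + 3400 μL = 3470 μL total → factor 3470/70 = 49.571
Step 4: unknown factor x
Step 5: 1.15 mL + 15.7 mL = 16.85 mL total → factor 16.85/1.15 = 14.652
Step 6: 25 μL brought to 150 μL → factor 150/25 = 6
Product of known-step factors = 1.2551 × 10^6
Overall factor = 5.00 μg/mL / (4.61 × 10^-7 μg/mL) = 1.0846 × 10^7
x = 1.0846 × 10^7 / 1.2551 × 10^6 = 8.64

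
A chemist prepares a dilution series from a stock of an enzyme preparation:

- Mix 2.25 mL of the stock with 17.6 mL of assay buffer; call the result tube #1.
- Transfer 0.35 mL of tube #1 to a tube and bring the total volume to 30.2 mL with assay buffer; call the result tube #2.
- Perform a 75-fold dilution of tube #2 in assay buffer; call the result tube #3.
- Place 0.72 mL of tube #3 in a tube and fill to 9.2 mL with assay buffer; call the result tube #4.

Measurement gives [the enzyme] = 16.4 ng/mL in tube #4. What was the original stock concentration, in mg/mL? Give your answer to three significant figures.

Step 1: 2.25 mL + 17.6 mL = 19.85 mL total → factor 19.85/2.25 = 8.8222
Step 2: 0.35 mL brought to 30.2 mL → factor 30.2/0.35 = 86.286
Step 3: 75-fold → factor 75
Step 4: 0.72 mL brought to 9.2 mL → factor 9.2/0.72 = 12.778
Overall dilution factor = 8.8222 × 86.286 × 75 × 12.778 = 7.2951 × 10^5
Stock = 16.4 ng/mL × 7.2951 × 10^5 = 1.196 × 10^7 ng/mL = 12.0 mg/mL

12.0 mg/mL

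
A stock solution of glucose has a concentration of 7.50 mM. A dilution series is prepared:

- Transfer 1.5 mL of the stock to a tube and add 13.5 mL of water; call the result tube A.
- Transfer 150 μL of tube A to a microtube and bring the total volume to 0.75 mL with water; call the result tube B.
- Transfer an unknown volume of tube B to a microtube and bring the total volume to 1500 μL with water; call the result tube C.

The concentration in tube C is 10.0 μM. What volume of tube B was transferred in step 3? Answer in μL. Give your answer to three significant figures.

Step 1: 1.5 mL + 13.5 mL = 15 mL total → factor 15/1.5 = 10
Step 2: 150 μL brought to 0.75 mL → factor 750/150 = 5
Step 3: v brought to 1500 μL → factor = 1500 μL/v
Product of known-step factors = 50
Overall factor = 7.50 mM / (10.0 μM) = 750
Step-3 factor = 750 / 50 = 15
v = 1500 μL / 15 = 100 μL

100 μL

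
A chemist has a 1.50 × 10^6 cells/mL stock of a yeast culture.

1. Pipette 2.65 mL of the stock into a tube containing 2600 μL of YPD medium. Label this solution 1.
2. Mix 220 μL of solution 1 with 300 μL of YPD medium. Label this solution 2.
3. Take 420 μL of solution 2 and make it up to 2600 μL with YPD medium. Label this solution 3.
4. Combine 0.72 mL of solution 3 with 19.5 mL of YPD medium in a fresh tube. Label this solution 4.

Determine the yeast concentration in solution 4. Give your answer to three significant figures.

1.84 × 10^3 cells/mL

Step 1: 2.65 mL + 2600 μL = 5.25 mL total → factor 5.25/2.65 = 1.9811
Step 2: 220 μL + 300 μL = 520 μL total → factor 520/220 = 2.3636
Step 3: 420 μL brought to 2600 μL → factor 2600/420 = 6.1905
Step 4: 0.72 mL + 19.5 mL = 20.22 mL total → factor 20.22/0.72 = 28.083
Overall dilution factor = 1.9811 × 2.3636 × 6.1905 × 28.083 = 814.08
Final = 1.50 × 10^6 cells/mL / 814.08 = 1.84 × 10^3 cells/mL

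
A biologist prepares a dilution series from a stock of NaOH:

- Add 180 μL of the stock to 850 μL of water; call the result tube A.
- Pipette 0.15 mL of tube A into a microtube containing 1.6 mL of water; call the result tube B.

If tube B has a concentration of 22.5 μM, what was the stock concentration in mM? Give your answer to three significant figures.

Step 1: 180 μL + 850 μL = 1030 μL total → factor 1030/180 = 5.7222
Step 2: 0.15 mL + 1.6 mL = 1.75 mL total → factor 1.75/0.15 = 11.667
Overall dilution factor = 5.7222 × 11.667 = 66.759
Stock = 22.5 μM × 66.759 = 1502 μM = 1.50 mM

1.50 mM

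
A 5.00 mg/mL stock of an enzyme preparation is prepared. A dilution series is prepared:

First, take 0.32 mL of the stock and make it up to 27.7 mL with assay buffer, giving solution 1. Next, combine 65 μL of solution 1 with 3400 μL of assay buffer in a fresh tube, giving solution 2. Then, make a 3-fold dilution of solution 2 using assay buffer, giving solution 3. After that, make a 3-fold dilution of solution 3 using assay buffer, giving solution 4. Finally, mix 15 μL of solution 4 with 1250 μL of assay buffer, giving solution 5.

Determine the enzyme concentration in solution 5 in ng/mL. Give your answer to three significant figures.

1.43 ng/mL

Step 1: 0.32 mL brought to 27.7 mL → factor 27.7/0.32 = 86.562
Step 2: 65 μL + 3400 μL = 3465 μL total → factor 3465/65 = 53.308
Step 3: 3-fold → factor 3
Step 4: 3-fold → factor 3
Step 5: 15 μL + 1250 μL = 1265 μL total → factor 1265/15 = 84.333
Overall dilution factor = 86.562 × 53.308 × 3 × 3 × 84.333 = 3.5024 × 10^6
Final = 5.00 mg/mL / 3.5024 × 10^6 = 1.428 × 10^-6 mg/mL = 1.43 ng/mL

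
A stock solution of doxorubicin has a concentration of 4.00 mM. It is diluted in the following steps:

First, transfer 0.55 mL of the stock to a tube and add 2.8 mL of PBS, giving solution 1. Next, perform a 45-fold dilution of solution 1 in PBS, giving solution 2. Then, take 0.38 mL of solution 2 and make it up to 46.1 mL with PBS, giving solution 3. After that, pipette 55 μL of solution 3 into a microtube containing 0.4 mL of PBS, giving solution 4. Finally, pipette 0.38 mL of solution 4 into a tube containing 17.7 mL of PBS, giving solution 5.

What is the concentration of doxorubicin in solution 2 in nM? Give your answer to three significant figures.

1.46 × 10^4 nM

Step 1: 0.55 mL + 2.8 mL = 3.35 mL total → factor 3.35/0.55 = 6.0909
Step 2: 45-fold → factor 45
Dilution factor through solution 2 = 6.0909 × 45 = 274.09
[solution 2] = 4.00 mM / 274.09 = 0.01459 mM = 1.46 × 10^4 nM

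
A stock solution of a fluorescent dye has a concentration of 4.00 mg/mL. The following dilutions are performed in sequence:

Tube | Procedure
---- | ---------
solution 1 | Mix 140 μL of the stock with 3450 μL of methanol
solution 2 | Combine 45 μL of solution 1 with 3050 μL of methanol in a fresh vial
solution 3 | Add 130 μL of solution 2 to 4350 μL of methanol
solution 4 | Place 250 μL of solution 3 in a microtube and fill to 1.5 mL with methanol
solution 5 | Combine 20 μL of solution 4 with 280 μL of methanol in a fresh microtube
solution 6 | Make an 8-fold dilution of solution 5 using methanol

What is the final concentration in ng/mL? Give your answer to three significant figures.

0.0914 ng/mL

Step 1: 140 μL + 3450 μL = 3590 μL total → factor 3590/140 = 25.643
Step 2: 45 μL + 3050 μL = 3095 μL total → factor 3095/45 = 68.778
Step 3: 130 μL + 4350 μL = 4480 μL total → factor 4480/130 = 34.462
Step 4: 250 μL brought to 1.5 mL → factor 1500/250 = 6
Step 5: 20 μL + 280 μL = 300 μL total → factor 300/20 = 15
Step 6: 8-fold → factor 8
Overall dilution factor = 25.643 × 68.778 × 34.462 × 6 × 15 × 8 = 4.376 × 10^7
Final = 4.00 mg/mL / 4.376 × 10^7 = 9.141 × 10^-8 mg/mL = 0.0914 ng/mL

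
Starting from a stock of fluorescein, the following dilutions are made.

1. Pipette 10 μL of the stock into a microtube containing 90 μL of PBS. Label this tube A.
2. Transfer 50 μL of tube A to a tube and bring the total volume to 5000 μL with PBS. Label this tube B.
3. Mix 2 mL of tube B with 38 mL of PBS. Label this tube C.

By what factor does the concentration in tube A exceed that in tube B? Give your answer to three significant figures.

100

Step 1: 10 μL + 90 μL = 100 μL total → factor 100/10 = 10
Step 2: 50 μL brought to 5000 μL → factor 5000/50 = 100
Dilution factor to tube A = 10; to tube B = 1000
[tube A]/[tube B] = (factor to tube B)/(factor to tube A) = 1000/10 = 100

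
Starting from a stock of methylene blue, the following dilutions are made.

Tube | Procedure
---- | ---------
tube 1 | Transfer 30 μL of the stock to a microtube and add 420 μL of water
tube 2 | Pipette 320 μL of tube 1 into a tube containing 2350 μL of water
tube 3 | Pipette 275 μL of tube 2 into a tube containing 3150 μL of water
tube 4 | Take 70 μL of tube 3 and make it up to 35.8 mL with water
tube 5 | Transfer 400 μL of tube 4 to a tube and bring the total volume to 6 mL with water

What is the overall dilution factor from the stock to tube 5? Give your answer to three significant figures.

Step 1: 30 μL + 420 μL = 450 μL total → factor 450/30 = 15
Step 2: 320 μL + 2350 μL = 2670 μL total → factor 2670/320 = 8.3438
Step 3: 275 μL + 3150 μL = 3425 μL total → factor 3425/275 = 12.455
Step 4: 70 μL brought to 35.8 mL → factor 35800/70 = 511.43
Step 5: 400 μL brought to 6 mL → factor 6000/400 = 15
Overall dilution factor = 15 × 8.3438 × 12.455 × 511.43 × 15 = 1.1958 × 10^7

1.20 × 10^7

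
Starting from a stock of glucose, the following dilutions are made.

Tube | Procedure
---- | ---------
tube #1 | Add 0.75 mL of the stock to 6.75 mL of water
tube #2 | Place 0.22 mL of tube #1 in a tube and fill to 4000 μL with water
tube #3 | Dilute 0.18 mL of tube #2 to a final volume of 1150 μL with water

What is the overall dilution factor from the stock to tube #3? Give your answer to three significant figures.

1.16 × 10^3

Step 1: 0.75 mL + 6.75 mL = 7.5 mL total → factor 7.5/0.75 = 10
Step 2: 0.22 mL brought to 4000 μL → factor 4/0.22 = 18.182
Step 3: 0.18 mL brought to 1150 μL → factor 1.15/0.18 = 6.3889
Overall dilution factor = 10 × 18.182 × 6.3889 = 1161.6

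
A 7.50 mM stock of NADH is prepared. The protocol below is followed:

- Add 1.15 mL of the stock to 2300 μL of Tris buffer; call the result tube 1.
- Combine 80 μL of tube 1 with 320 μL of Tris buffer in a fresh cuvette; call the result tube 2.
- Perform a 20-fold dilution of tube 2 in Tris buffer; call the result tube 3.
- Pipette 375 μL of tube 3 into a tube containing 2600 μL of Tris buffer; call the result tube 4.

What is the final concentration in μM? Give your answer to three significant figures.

Step 1: 1.15 mL + 2300 μL = 3.45 mL total → factor 3.45/1.15 = 3
Step 2: 80 μL + 320 μL = 400 μL total → factor 400/80 = 5
Step 3: 20-fold → factor 20
Step 4: 375 μL + 2600 μL = 2975 μL total → factor 2975/375 = 7.9333
Overall dilution factor = 3 × 5 × 20 × 7.9333 = 2380
Final = 7.50 mM / 2380 = 0.003151 mM = 3.15 μM

3.15 μM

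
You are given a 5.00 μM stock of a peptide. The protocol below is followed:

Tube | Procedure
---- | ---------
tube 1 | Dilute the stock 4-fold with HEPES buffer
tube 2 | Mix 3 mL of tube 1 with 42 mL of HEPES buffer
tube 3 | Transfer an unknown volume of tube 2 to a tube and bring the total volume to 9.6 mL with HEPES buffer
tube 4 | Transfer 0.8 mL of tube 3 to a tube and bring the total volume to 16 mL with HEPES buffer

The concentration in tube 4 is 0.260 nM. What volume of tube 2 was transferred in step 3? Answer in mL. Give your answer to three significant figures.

Step 1: 4-fold → factor 4
Step 2: 3 mL + 42 mL = 45 mL total → factor 45/3 = 15
Step 3: v brought to 9.6 mL → factor = 9.6 mL/v
Step 4: 0.8 mL brought to 16 mL → factor 16/0.8 = 20
Product of known-step factors = 1200
Overall factor = 5.00 μM / (0.260 nM) = 19231
Step-3 factor = 19231 / 1200 = 16.026
v = 9.6 mL / 16.026 = 0.599 mL

0.599 mL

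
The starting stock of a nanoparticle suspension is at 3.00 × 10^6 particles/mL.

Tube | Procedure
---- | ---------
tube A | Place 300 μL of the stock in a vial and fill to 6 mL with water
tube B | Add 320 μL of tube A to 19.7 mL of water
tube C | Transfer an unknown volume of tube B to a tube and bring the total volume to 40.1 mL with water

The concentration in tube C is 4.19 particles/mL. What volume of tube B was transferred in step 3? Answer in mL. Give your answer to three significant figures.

Step 1: 300 μL brought to 6 mL → factor 6000/300 = 20
Step 2: 320 μL + 19.7 mL = 20020 μL total → factor 20020/320 = 62.562
Step 3: v brought to 40.1 mL → factor = 40.1 mL/v
Product of known-step factors = 1251.2
Overall factor = 3.00 × 10^6 particles/mL / (4.19 particles/mL) = 7.1599 × 10^5
Step-3 factor = 7.1599 × 10^5 / 1251.2 = 572.22
v = 40.1 mL / 572.22 = 0.0701 mL

0.0701 mL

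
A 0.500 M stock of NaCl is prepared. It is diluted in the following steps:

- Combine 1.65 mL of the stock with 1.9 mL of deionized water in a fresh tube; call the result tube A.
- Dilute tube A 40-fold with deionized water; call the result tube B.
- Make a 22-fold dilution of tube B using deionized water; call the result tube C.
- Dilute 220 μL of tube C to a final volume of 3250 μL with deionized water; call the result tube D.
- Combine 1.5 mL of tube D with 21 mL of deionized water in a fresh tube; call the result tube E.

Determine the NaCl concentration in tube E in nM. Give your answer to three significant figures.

Step 1: 1.65 mL + 1.9 mL = 3.55 mL total → factor 3.55/1.65 = 2.1515
Step 2: 40-fold → factor 40
Step 3: 22-fold → factor 22
Step 4: 220 μL brought to 3250 μL → factor 3250/220 = 14.773
Step 5: 1.5 mL + 21 mL = 22.5 mL total → factor 22.5/1.5 = 15
Overall dilution factor = 2.1515 × 40 × 22 × 14.773 × 15 = 4.1955 × 10^5
Final = 0.500 M / 4.1955 × 10^5 = 1.192 × 10^-6 M = 1.19 × 10^3 nM

1.19 × 10^3 nM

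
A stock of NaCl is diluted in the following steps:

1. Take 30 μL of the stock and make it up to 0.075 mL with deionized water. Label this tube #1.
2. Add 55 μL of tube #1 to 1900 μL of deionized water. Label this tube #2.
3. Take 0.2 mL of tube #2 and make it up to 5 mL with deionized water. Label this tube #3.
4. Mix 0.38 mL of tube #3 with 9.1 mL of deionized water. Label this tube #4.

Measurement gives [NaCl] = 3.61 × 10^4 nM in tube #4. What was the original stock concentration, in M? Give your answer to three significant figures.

Step 1: 30 μL brought to 0.075 mL → factor 75/30 = 2.5
Step 2: 55 μL + 1900 μL = 1955 μL total → factor 1955/55 = 35.545
Step 3: 0.2 mL brought to 5 mL → factor 5/0.2 = 25
Step 4: 0.38 mL + 9.1 mL = 9.48 mL total → factor 9.48/0.38 = 24.947
Overall dilution factor = 2.5 × 35.545 × 25 × 24.947 = 55423
Stock = 3.61 × 10^4 nM × 55423 = 2.001 × 10^9 nM = 2.00 M

2.00 M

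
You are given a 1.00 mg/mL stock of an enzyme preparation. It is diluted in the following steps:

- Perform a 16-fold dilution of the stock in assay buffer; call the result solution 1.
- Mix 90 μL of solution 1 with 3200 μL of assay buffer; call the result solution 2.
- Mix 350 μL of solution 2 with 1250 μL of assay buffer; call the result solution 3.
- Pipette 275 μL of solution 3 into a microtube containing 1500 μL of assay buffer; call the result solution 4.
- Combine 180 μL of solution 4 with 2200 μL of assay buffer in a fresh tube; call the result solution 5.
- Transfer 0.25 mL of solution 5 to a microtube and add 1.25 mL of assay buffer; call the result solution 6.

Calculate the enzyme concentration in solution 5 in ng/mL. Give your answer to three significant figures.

Step 1: 16-fold → factor 16
Step 2: 90 μL + 3200 μL = 3290 μL total → factor 3290/90 = 36.556
Step 3: 350 μL + 1250 μL = 1600 μL total → factor 1600/350 = 4.5714
Step 4: 275 μL + 1500 μL = 1775 μL total → factor 1775/275 = 6.4545
Step 5: 180 μL + 2200 μL = 2380 μL total → factor 2380/180 = 13.222
Dilution factor through solution 5 = 16 × 36.556 × 4.5714 × 6.4545 × 13.222 = 2.2819 × 10^5
[solution 5] = 1.00 mg/mL / 2.2819 × 10^5 = 4.382 × 10^-6 mg/mL = 4.38 ng/mL

4.38 ng/mL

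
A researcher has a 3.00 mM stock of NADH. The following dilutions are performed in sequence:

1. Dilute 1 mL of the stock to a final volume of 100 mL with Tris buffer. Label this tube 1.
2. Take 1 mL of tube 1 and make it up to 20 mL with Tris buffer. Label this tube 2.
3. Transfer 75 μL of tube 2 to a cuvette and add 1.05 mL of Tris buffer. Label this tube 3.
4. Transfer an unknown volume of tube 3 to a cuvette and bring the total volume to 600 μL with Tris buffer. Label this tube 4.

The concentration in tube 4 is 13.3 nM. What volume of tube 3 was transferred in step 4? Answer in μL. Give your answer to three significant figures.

Step 1: 1 mL brought to 100 mL → factor 100/1 = 100
Step 2: 1 mL brought to 20 mL → factor 20/1 = 20
Step 3: 75 μL + 1.05 mL = 1125 μL total → factor 1125/75 = 15
Step 4: v brought to 600 μL → factor = 600 μL/v
Product of known-step factors = 30000
Overall factor = 3.00 mM / (13.3 nM) = 2.2556 × 10^5
Step-4 factor = 2.2556 × 10^5 / 30000 = 7.5188
v = 600 μL / 7.5188 = 79.8 μL

79.8 μL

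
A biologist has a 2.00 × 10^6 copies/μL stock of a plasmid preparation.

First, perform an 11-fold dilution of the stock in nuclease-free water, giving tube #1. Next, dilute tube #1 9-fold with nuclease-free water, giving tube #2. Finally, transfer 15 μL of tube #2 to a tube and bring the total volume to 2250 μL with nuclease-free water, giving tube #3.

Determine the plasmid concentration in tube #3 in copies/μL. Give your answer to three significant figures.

135 copies/μL

Step 1: 11-fold → factor 11
Step 2: 9-fold → factor 9
Step 3: 15 μL brought to 2250 μL → factor 2250/15 = 150
Overall dilution factor = 11 × 9 × 150 = 14850
Final = 2.00 × 10^6 copies/μL / 14850 = 135 copies/μL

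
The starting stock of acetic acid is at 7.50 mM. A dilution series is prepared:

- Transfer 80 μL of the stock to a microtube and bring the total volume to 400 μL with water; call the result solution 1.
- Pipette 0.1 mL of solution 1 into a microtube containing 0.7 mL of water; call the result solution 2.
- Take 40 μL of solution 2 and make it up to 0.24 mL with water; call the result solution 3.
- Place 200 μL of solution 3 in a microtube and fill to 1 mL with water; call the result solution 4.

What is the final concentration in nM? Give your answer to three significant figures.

6.25 × 10^3 nM

Step 1: 80 μL brought to 400 μL → factor 400/80 = 5
Step 2: 0.1 mL + 0.7 mL = 0.8 mL total → factor 0.8/0.1 = 8
Step 3: 40 μL brought to 0.24 mL → factor 240/40 = 6
Step 4: 200 μL brought to 1 mL → factor 1000/200 = 5
Overall dilution factor = 5 × 8 × 6 × 5 = 1200
Final = 7.50 mM / 1200 = 0.006250 mM = 6.25 × 10^3 nM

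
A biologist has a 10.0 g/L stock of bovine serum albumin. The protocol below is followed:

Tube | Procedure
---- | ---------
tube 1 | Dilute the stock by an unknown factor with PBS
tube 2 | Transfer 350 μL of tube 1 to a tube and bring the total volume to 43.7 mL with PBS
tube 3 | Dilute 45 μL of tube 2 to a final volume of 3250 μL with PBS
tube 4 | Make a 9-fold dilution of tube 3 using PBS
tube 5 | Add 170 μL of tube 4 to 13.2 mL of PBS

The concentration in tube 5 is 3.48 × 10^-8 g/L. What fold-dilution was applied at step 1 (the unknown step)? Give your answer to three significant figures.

Step 1: unknown factor x
Step 2: 350 μL brought to 43.7 mL → factor 43700/350 = 124.86
Step 3: 45 μL brought to 3250 μL → factor 3250/45 = 72.222
Step 4: 9-fold → factor 9
Step 5: 170 μL + 13.2 mL = 13370 μL total → factor 13370/170 = 78.647
Product of known-step factors = 6.3828 × 10^6
Overall factor = 10.0 g/L / (3.48 × 10^-8 g/L) = 2.8736 × 10^8
x = 2.8736 × 10^8 / 6.3828 × 10^6 = 45.0

45.0-fold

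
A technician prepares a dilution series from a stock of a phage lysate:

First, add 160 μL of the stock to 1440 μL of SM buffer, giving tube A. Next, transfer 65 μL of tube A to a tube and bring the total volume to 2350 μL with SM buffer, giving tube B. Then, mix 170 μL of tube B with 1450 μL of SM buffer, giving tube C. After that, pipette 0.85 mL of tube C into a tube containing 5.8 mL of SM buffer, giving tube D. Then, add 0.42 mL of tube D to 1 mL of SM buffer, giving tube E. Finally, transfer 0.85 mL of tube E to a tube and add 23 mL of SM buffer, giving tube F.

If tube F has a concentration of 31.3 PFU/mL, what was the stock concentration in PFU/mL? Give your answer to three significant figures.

Step 1: 160 μL + 1440 μL = 1600 μL total → factor 1600/160 = 10
Step 2: 65 μL brought to 2350 μL → factor 2350/65 = 36.154
Step 3: 170 μL + 1450 μL = 1620 μL total → factor 1620/170 = 9.5294
Step 4: 0.85 mL + 5.8 mL = 6.65 mL total → factor 6.65/0.85 = 7.8235
Step 5: 0.42 mL + 1 mL = 1.42 mL total → factor 1.42/0.42 = 3.381
Step 6: 0.85 mL + 23 mL = 23.85 mL total → factor 23.85/0.85 = 28.059
Overall dilution factor = 10 × 36.154 × 9.5294 × 7.8235 × 3.381 × 28.059 = 2.557 × 10^6
Stock = 31.3 PFU/mL × 2.557 × 10^6 = 8.00 × 10^7 PFU/mL

8.00 × 10^7 PFU/mL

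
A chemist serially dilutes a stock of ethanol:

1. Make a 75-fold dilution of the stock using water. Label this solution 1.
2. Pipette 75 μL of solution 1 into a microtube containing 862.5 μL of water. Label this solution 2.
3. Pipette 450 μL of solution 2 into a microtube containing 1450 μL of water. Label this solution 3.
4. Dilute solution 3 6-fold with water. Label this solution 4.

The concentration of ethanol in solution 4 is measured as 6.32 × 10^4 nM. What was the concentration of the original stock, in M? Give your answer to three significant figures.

1.50 M

Step 1: 75-fold → factor 75
Step 2: 75 μL + 862.5 μL = 937.5 μL total → factor 937.5/75 = 12.5
Step 3: 450 μL + 1450 μL = 1900 μL total → factor 1900/450 = 4.2222
Step 4: 6-fold → factor 6
Overall dilution factor = 75 × 12.5 × 4.2222 × 6 = 23750
Stock = 6.32 × 10^4 nM × 23750 = 1.501 × 10^9 nM = 1.50 M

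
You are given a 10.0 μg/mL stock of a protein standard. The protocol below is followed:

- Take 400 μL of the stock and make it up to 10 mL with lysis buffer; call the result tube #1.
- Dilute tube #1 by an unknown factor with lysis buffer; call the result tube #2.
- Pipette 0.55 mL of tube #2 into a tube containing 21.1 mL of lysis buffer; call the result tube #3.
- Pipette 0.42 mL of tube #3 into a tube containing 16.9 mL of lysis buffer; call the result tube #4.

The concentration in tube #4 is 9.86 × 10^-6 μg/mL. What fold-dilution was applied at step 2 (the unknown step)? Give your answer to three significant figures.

Step 1: 400 μL brought to 10 mL → factor 10000/400 = 25
Step 2: unknown factor x
Step 3: 0.55 mL + 21.1 mL = 21.65 mL total → factor 21.65/0.55 = 39.364
Step 4: 0.42 mL + 16.9 mL = 17.32 mL total → factor 17.32/0.42 = 41.238
Product of known-step factors = 40582
Overall factor = 10.0 μg/mL / (9.86 × 10^-6 μg/mL) = 1.0142 × 10^6
x = 1.0142 × 10^6 / 40582 = 25.0

25.0-fold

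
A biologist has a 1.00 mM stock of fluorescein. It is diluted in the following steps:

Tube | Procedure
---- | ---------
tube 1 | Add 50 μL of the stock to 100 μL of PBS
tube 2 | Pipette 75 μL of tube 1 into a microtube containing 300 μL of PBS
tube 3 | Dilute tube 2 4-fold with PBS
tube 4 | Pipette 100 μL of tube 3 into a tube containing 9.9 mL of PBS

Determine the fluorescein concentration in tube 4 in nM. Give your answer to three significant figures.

167 nM

Step 1: 50 μL + 100 μL = 150 μL total → factor 150/50 = 3
Step 2: 75 μL + 300 μL = 375 μL total → factor 375/75 = 5
Step 3: 4-fold → factor 4
Step 4: 100 μL + 9.9 mL = 10000 μL total → factor 10000/100 = 100
Overall dilution factor = 3 × 5 × 4 × 100 = 6000
Final = 1.00 mM / 6000 = 0.0001667 mM = 167 nM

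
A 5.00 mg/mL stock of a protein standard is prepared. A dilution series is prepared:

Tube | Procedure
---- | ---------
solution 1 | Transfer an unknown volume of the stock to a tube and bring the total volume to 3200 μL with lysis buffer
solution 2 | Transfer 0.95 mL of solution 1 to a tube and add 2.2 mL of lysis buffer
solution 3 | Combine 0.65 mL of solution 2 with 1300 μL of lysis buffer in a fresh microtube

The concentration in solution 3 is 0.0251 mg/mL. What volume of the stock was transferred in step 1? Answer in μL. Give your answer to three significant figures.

160 μL

Step 1: v brought to 3200 μL → factor = 3200 μL/v
Step 2: 0.95 mL + 2.2 mL = 3.15 mL total → factor 3.15/0.95 = 3.3158
Step 3: 0.65 mL + 1300 μL = 1.95 mL total → factor 1.95/0.65 = 3
Product of known-step factors = 9.9474
Overall factor = 5.00 mg/mL / (0.0251 mg/mL) = 199.2
Step-1 factor = 199.2 / 9.9474 = 20.026
v = 3200 μL / 20.026 = 160 μL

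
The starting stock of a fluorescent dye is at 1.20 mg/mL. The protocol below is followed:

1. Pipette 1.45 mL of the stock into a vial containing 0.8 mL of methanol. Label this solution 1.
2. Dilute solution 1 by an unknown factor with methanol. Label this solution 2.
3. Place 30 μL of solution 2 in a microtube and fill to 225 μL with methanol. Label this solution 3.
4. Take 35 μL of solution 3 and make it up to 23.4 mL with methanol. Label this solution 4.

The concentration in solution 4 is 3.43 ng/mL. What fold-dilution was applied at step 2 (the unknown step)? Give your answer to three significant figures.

Step 1: 1.45 mL + 0.8 mL = 2.25 mL total → factor 2.25/1.45 = 1.5517
Step 2: unknown factor x
Step 3: 30 μL brought to 225 μL → factor 225/30 = 7.5
Step 4: 35 μL brought to 23.4 mL → factor 23400/35 = 668.57
Product of known-step factors = 7780.8
Overall factor = 1.20 mg/mL / (3.43 ng/mL) = 3.4985 × 10^5
x = 3.4985 × 10^5 / 7780.8 = 45.0

45.0-fold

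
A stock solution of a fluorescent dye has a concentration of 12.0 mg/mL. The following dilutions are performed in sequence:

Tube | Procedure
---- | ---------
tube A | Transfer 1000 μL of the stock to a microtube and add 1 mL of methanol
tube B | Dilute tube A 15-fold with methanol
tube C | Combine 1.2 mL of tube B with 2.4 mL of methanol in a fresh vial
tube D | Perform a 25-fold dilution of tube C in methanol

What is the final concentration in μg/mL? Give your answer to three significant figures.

Step 1: 1000 μL + 1 mL = 2000 μL total → factor 2000/1000 = 2
Step 2: 15-fold → factor 15
Step 3: 1.2 mL + 2.4 mL = 3.6 mL total → factor 3.6/1.2 = 3
Step 4: 25-fold → factor 25
Overall dilution factor = 2 × 15 × 3 × 25 = 2250
Final = 12.0 mg/mL / 2250 = 0.005333 mg/mL = 5.33 μg/mL

5.33 μg/mL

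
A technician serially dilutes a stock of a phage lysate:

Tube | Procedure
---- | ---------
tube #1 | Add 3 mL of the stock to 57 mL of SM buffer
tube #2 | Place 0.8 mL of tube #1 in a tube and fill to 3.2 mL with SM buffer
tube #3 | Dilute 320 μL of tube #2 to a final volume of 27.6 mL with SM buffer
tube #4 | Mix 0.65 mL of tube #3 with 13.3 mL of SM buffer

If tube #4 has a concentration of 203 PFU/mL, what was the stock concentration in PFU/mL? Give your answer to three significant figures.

Step 1: 3 mL + 57 mL = 60 mL total → factor 60/3 = 20
Step 2: 0.8 mL brought to 3.2 mL → factor 3.2/0.8 = 4
Step 3: 320 μL brought to 27.6 mL → factor 27600/320 = 86.25
Step 4: 0.65 mL + 13.3 mL = 13.95 mL total → factor 13.95/0.65 = 21.462
Overall dilution factor = 20 × 4 × 86.25 × 21.462 = 1.4808 × 10^5
Stock = 203 PFU/mL × 1.4808 × 10^5 = 3.01 × 10^7 PFU/mL

3.01 × 10^7 PFU/mL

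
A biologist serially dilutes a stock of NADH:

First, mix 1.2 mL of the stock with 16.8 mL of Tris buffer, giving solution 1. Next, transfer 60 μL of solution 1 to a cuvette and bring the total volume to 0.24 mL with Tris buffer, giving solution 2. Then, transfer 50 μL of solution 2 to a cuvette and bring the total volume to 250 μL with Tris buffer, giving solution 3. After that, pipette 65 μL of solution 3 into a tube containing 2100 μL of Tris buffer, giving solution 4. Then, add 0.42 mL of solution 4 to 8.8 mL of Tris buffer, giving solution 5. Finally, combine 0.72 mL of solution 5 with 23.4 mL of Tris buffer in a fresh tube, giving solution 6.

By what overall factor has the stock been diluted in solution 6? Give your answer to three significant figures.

7.35 × 10^6

Step 1: 1.2 mL + 16.8 mL = 18 mL total → factor 18/1.2 = 15
Step 2: 60 μL brought to 0.24 mL → factor 240/60 = 4
Step 3: 50 μL brought to 250 μL → factor 250/50 = 5
Step 4: 65 μL + 2100 μL = 2165 μL total → factor 2165/65 = 33.308
Step 5: 0.42 mL + 8.8 mL = 9.22 mL total → factor 9.22/0.42 = 21.952
Step 6: 0.72 mL + 23.4 mL = 24.12 mL total → factor 24.12/0.72 = 33.5
Overall dilution factor = 15 × 4 × 5 × 33.308 × 21.952 × 33.5 = 7.3484 × 10^6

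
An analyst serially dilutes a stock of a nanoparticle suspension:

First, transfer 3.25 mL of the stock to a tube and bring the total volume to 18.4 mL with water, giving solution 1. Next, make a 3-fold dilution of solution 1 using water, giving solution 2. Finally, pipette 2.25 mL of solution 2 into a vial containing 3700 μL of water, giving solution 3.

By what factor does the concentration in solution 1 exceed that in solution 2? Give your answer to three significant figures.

3.00

Step 1: 3.25 mL brought to 18.4 mL → factor 18.4/3.25 = 5.6615
Step 2: 3-fold → factor 3
Dilution factor to solution 1 = 5.6615; to solution 2 = 16.985
[solution 1]/[solution 2] = (factor to solution 2)/(factor to solution 1) = 16.985/5.6615 = 3.00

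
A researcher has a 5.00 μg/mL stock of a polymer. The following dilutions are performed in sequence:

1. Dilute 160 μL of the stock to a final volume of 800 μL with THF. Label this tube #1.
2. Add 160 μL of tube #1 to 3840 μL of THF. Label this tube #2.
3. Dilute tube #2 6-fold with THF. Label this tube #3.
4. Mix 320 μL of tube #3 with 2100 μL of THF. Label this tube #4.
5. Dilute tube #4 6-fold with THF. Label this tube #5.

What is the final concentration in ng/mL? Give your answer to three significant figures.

0.147 ng/mL

Step 1: 160 μL brought to 800 μL → factor 800/160 = 5
Step 2: 160 μL + 3840 μL = 4000 μL total → factor 4000/160 = 25
Step 3: 6-fold → factor 6
Step 4: 320 μL + 2100 μL = 2420 μL total → factor 2420/320 = 7.5625
Step 5: 6-fold → factor 6
Overall dilution factor = 5 × 25 × 6 × 7.5625 × 6 = 34031
Final = 5.00 μg/mL / 34031 = 0.0001469 μg/mL = 0.147 ng/mL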